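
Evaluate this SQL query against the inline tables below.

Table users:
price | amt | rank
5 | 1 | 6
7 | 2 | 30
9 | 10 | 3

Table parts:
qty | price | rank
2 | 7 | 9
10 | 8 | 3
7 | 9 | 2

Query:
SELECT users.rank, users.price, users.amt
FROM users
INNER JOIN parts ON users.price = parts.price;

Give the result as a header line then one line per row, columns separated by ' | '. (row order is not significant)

== RESULT ==
users.rank | users.price | users.amt
30 | 7 | 2
3 | 9 | 10

Derivation:
After JOIN parts (2 rows):
users.price | users.amt | users.rank | parts.qty | parts.price | parts.rank
7 | 2 | 30 | 2 | 7 | 9
9 | 10 | 3 | 7 | 9 | 2
After SELECT (2 rows):
users.rank | users.price | users.amt
30 | 7 | 2
3 | 9 | 10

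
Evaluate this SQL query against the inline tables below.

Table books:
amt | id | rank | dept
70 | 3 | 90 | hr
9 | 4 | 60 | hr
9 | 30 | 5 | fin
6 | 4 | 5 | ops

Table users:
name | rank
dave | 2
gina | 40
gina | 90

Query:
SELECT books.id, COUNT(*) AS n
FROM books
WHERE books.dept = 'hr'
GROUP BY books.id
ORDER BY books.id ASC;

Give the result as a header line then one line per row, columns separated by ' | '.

== RESULT ==
books.id | n
3 | 1
4 | 1

Derivation:
After WHERE (2 rows):
books.amt | books.id | books.rank | books.dept
70 | 3 | 90 | hr
9 | 4 | 60 | hr
After GROUP BY (2 rows):
books.id | n
3 | 1
4 | 1
After ORDER BY (2 rows):
books.id | n
3 | 1
4 | 1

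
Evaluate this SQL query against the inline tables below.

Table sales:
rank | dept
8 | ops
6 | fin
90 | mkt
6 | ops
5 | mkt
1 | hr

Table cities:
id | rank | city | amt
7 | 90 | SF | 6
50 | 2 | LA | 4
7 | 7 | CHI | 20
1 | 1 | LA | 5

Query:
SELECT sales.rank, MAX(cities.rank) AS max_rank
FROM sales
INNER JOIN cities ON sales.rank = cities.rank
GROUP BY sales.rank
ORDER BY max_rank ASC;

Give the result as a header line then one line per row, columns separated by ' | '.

After JOIN cities (2 rows):
sales.rank | sales.dept | cities.id | cities.rank | cities.city | cities.amt
90 | mkt | 7 | 90 | SF | 6
1 | hr | 1 | 1 | LA | 5
After GROUP BY (2 rows):
sales.rank | max_rank
90 | 90
1 | 1
After ORDER BY (2 rows):
sales.rank | max_rank
1 | 1
90 | 90

== RESULT ==
sales.rank | max_rank
1 | 1
90 | 90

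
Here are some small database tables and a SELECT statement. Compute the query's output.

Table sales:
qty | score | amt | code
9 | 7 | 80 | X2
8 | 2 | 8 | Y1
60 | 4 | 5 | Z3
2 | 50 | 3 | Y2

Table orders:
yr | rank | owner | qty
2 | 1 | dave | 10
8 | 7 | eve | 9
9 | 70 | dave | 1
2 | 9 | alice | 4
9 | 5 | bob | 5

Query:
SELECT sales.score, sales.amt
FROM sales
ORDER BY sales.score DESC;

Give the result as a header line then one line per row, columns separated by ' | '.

== RESULT ==
sales.score | sales.amt
50 | 3
7 | 80
4 | 5
2 | 8

Derivation:
After SELECT (4 rows):
sales.score | sales.amt
7 | 80
2 | 8
4 | 5
50 | 3
After ORDER BY (4 rows):
sales.score | sales.amt
50 | 3
7 | 80
4 | 5
2 | 8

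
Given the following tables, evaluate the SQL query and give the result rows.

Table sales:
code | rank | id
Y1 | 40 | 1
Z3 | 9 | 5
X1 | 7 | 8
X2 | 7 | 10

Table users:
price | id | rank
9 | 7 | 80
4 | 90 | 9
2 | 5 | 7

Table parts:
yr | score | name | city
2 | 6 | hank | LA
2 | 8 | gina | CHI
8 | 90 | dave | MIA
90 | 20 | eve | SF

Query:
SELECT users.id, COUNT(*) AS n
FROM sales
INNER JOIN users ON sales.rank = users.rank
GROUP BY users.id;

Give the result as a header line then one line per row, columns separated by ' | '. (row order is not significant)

== RESULT ==
users.id | n
90 | 1
5 | 2

Derivation:
After JOIN users (3 rows):
sales.code | sales.rank | sales.id | users.price | users.id | users.rank
Z3 | 9 | 5 | 4 | 90 | 9
X1 | 7 | 8 | 2 | 5 | 7
X2 | 7 | 10 | 2 | 5 | 7
After GROUP BY (2 rows):
users.id | n
90 | 1
5 | 2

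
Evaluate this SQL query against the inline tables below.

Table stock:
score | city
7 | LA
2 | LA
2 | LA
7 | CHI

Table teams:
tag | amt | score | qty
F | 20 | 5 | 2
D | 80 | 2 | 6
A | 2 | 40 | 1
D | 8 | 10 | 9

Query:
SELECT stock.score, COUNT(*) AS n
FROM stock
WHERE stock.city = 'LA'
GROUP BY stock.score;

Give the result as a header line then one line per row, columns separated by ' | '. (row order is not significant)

== RESULT ==
stock.score | n
7 | 1
2 | 2

Derivation:
After WHERE (3 rows):
stock.score | stock.city
7 | LA
2 | LA
2 | LA
After GROUP BY (2 rows):
stock.score | n
7 | 1
2 | 2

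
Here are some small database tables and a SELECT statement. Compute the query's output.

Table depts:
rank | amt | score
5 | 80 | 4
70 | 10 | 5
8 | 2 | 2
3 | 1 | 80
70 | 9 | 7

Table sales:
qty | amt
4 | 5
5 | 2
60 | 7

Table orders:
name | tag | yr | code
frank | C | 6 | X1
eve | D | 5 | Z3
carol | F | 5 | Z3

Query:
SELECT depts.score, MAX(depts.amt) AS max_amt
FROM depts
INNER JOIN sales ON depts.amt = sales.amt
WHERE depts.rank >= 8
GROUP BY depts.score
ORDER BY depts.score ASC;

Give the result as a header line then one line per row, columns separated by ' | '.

After JOIN sales (1 rows):
depts.rank | depts.amt | depts.score | sales.qty | sales.amt
8 | 2 | 2 | 5 | 2
After WHERE (1 rows):
depts.rank | depts.amt | depts.score | sales.qty | sales.amt
8 | 2 | 2 | 5 | 2
After GROUP BY (1 rows):
depts.score | max_amt
2 | 2
After ORDER BY (1 rows):
depts.score | max_amt
2 | 2

== RESULT ==
depts.score | max_amt
2 | 2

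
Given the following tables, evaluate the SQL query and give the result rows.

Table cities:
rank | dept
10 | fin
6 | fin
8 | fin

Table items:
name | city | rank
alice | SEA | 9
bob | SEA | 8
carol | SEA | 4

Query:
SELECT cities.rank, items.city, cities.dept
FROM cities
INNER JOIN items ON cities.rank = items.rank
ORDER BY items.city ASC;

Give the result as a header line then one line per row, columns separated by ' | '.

After JOIN items (1 rows):
cities.rank | cities.dept | items.name | items.city | items.rank
8 | fin | bob | SEA | 8
After SELECT (1 rows):
cities.rank | items.city | cities.dept
8 | SEA | fin
After ORDER BY (1 rows):
cities.rank | items.city | cities.dept
8 | SEA | fin

== RESULT ==
cities.rank | items.city | cities.dept
8 | SEA | fin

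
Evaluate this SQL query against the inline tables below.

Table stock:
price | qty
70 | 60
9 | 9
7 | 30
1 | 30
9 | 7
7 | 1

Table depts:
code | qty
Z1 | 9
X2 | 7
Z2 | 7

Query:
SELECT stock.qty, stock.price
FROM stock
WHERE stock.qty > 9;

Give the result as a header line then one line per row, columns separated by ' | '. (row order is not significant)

After WHERE (3 rows):
stock.price | stock.qty
70 | 60
7 | 30
1 | 30
After SELECT (3 rows):
stock.qty | stock.price
60 | 70
30 | 7
30 | 1

== RESULT ==
stock.qty | stock.price
60 | 70
30 | 7
30 | 1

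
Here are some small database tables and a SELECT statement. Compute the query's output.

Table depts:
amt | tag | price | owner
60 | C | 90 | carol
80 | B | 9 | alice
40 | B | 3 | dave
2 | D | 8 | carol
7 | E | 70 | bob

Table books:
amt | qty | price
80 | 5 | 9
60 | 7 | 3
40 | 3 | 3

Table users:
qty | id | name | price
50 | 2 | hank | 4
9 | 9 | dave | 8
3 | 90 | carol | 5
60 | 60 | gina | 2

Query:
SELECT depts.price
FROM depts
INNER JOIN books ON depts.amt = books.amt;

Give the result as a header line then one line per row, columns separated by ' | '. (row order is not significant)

== RESULT ==
depts.price
90
9
3

Derivation:
After JOIN books (3 rows):
depts.amt | depts.tag | depts.price | depts.owner | books.amt | books.qty | books.price
60 | C | 90 | carol | 60 | 7 | 3
80 | B | 9 | alice | 80 | 5 | 9
40 | B | 3 | dave | 40 | 3 | 3
After SELECT (3 rows):
depts.price
90
9
3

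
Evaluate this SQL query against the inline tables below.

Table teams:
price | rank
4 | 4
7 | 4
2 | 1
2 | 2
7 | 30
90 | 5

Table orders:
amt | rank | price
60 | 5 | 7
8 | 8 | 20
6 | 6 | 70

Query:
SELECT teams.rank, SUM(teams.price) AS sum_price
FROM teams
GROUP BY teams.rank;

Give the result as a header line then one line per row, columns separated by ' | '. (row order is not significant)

== RESULT ==
teams.rank | sum_price
4 | 11
1 | 2
2 | 2
30 | 7
5 | 90

Derivation:
After GROUP BY (5 rows):
teams.rank | sum_price
4 | 11
1 | 2
2 | 2
30 | 7
5 | 90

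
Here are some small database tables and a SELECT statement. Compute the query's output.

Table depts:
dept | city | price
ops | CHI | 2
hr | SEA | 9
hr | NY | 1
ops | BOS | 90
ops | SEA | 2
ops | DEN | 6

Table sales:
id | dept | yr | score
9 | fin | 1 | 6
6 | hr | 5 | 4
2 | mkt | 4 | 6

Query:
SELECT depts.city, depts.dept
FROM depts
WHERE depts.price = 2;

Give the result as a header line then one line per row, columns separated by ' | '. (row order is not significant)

After WHERE (2 rows):
depts.dept | depts.city | depts.price
ops | CHI | 2
ops | SEA | 2
After SELECT (2 rows):
depts.city | depts.dept
CHI | ops
SEA | ops

== RESULT ==
depts.city | depts.dept
CHI | ops
SEA | ops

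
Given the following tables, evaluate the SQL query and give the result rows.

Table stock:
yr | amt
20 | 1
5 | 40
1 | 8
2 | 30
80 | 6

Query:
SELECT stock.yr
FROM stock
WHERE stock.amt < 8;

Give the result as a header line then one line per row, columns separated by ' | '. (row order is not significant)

== RESULT ==
stock.yr
20
80

Derivation:
After WHERE (2 rows):
stock.yr | stock.amt
20 | 1
80 | 6
After SELECT (2 rows):
stock.yr
20
80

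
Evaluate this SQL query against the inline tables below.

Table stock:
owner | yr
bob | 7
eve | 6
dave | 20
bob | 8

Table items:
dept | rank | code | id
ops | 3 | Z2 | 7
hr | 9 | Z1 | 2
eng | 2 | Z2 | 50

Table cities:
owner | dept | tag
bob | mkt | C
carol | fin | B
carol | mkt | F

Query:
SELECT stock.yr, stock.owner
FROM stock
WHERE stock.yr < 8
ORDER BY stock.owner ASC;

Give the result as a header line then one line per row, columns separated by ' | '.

After WHERE (2 rows):
stock.owner | stock.yr
bob | 7
eve | 6
After SELECT (2 rows):
stock.yr | stock.owner
7 | bob
6 | eve
After ORDER BY (2 rows):
stock.yr | stock.owner
7 | bob
6 | eve

== RESULT ==
stock.yr | stock.owner
7 | bob
6 | eve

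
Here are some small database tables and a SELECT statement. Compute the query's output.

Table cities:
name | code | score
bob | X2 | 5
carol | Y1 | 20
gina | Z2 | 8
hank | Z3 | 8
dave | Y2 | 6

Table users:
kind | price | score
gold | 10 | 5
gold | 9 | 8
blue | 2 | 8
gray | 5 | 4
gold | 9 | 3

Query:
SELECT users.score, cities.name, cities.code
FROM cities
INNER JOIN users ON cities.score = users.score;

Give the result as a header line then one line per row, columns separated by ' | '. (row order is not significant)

After JOIN users (5 rows):
cities.name | cities.code | cities.score | users.kind | users.price | users.score
bob | X2 | 5 | gold | 10 | 5
gina | Z2 | 8 | gold | 9 | 8
gina | Z2 | 8 | blue | 2 | 8
hank | Z3 | 8 | gold | 9 | 8
hank | Z3 | 8 | blue | 2 | 8
After SELECT (5 rows):
users.score | cities.name | cities.code
5 | bob | X2
8 | gina | Z2
8 | gina | Z2
8 | hank | Z3
8 | hank | Z3

== RESULT ==
users.score | cities.name | cities.code
5 | bob | X2
8 | gina | Z2
8 | gina | Z2
8 | hank | Z3
8 | hank | Z3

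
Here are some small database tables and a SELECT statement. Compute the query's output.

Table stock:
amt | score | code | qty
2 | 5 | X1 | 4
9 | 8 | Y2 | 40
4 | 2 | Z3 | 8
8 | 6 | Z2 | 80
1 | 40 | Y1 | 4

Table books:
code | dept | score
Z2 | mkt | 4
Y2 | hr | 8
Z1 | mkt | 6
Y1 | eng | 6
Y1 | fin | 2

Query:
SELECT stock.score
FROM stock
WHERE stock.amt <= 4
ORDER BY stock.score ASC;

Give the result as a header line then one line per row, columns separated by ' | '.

After WHERE (3 rows):
stock.amt | stock.score | stock.code | stock.qty
2 | 5 | X1 | 4
4 | 2 | Z3 | 8
1 | 40 | Y1 | 4
After SELECT (3 rows):
stock.score
5
2
40
After ORDER BY (3 rows):
stock.score
2
5
40

== RESULT ==
stock.score
2
5
40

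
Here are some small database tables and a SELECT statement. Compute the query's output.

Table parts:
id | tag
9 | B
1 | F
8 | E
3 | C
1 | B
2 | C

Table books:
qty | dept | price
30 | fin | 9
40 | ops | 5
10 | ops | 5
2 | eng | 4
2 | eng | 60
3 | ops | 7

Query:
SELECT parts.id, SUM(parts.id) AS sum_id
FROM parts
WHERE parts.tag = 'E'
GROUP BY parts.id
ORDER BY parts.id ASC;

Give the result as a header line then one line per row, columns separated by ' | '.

After WHERE (1 rows):
parts.id | parts.tag
8 | E
After GROUP BY (1 rows):
parts.id | sum_id
8 | 8
After ORDER BY (1 rows):
parts.id | sum_id
8 | 8

== RESULT ==
parts.id | sum_id
8 | 8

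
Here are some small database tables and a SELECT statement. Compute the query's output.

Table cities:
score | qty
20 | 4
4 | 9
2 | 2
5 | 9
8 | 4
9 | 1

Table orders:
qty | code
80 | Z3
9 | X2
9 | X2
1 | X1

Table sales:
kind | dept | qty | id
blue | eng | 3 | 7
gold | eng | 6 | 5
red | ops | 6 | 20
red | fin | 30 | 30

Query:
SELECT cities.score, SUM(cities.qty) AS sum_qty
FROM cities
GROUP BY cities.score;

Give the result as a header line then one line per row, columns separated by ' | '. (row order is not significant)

== RESULT ==
cities.score | sum_qty
20 | 4
4 | 9
2 | 2
5 | 9
8 | 4
9 | 1

Derivation:
After GROUP BY (6 rows):
cities.score | sum_qty
20 | 4
4 | 9
2 | 2
5 | 9
8 | 4
9 | 1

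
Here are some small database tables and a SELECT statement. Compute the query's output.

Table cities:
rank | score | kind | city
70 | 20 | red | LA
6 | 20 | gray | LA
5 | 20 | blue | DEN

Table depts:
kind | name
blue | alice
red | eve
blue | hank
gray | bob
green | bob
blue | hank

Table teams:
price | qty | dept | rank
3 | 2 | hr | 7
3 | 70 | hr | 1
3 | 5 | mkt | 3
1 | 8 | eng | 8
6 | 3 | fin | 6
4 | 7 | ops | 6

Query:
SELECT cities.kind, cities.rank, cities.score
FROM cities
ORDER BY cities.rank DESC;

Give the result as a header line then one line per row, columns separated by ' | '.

== RESULT ==
cities.kind | cities.rank | cities.score
red | 70 | 20
gray | 6 | 20
blue | 5 | 20

Derivation:
After SELECT (3 rows):
cities.kind | cities.rank | cities.score
red | 70 | 20
gray | 6 | 20
blue | 5 | 20
After ORDER BY (3 rows):
cities.kind | cities.rank | cities.score
red | 70 | 20
gray | 6 | 20
blue | 5 | 20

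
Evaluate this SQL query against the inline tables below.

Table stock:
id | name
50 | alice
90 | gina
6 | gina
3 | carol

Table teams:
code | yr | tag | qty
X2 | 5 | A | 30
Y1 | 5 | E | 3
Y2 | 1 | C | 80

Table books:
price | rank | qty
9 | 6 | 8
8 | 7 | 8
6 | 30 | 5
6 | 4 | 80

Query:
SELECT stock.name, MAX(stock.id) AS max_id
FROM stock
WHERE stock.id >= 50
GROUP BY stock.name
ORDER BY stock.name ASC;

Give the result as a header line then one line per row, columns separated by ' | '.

== RESULT ==
stock.name | max_id
alice | 50
gina | 90

Derivation:
After WHERE (2 rows):
stock.id | stock.name
50 | alice
90 | gina
After GROUP BY (2 rows):
stock.name | max_id
alice | 50
gina | 90
After ORDER BY (2 rows):
stock.name | max_id
alice | 50
gina | 90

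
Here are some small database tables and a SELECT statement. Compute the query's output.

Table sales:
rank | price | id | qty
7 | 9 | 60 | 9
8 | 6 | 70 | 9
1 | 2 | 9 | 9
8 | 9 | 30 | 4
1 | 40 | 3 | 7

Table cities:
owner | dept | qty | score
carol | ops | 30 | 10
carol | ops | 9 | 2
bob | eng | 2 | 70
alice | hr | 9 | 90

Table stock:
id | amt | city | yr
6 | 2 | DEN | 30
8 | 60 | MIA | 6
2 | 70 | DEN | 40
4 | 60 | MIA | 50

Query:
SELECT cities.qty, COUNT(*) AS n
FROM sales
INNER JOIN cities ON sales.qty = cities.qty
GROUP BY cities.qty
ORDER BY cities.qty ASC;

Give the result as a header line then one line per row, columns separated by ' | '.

== RESULT ==
cities.qty | n
9 | 6

Derivation:
After JOIN cities (6 rows):
sales.rank | sales.price | sales.id | sales.qty | cities.owner | cities.dept | cities.qty | cities.score
7 | 9 | 60 | 9 | carol | ops | 9 | 2
7 | 9 | 60 | 9 | alice | hr | 9 | 90
8 | 6 | 70 | 9 | carol | ops | 9 | 2
8 | 6 | 70 | 9 | alice | hr | 9 | 90
1 | 2 | 9 | 9 | carol | ops | 9 | 2
1 | 2 | 9 | 9 | alice | hr | 9 | 90
After GROUP BY (1 rows):
cities.qty | n
9 | 6
After ORDER BY (1 rows):
cities.qty | n
9 | 6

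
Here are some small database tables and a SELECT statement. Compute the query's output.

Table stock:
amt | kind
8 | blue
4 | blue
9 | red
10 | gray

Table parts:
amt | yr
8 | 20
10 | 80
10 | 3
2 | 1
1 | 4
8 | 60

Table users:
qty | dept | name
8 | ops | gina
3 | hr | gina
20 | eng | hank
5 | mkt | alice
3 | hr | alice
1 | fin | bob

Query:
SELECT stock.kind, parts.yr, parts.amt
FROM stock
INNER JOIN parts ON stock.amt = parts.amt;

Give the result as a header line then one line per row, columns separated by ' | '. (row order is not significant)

After JOIN parts (4 rows):
stock.amt | stock.kind | parts.amt | parts.yr
8 | blue | 8 | 20
8 | blue | 8 | 60
10 | gray | 10 | 80
10 | gray | 10 | 3
After SELECT (4 rows):
stock.kind | parts.yr | parts.amt
blue | 20 | 8
blue | 60 | 8
gray | 80 | 10
gray | 3 | 10

== RESULT ==
stock.kind | parts.yr | parts.amt
blue | 20 | 8
blue | 60 | 8
gray | 80 | 10
gray | 3 | 10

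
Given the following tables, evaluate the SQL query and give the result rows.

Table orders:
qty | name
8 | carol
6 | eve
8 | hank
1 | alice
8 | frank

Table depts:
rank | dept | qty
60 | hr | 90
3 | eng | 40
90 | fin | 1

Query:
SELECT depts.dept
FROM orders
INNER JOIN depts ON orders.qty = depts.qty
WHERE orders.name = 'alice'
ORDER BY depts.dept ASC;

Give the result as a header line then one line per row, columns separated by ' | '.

After JOIN depts (1 rows):
orders.qty | orders.name | depts.rank | depts.dept | depts.qty
1 | alice | 90 | fin | 1
After WHERE (1 rows):
orders.qty | orders.name | depts.rank | depts.dept | depts.qty
1 | alice | 90 | fin | 1
After SELECT (1 rows):
depts.dept
fin
After ORDER BY (1 rows):
depts.dept
fin

== RESULT ==
depts.dept
fin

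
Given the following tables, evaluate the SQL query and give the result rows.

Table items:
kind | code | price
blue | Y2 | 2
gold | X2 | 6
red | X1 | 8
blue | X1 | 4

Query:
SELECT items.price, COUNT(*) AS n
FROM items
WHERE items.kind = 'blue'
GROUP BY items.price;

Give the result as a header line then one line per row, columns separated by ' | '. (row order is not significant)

After WHERE (2 rows):
items.kind | items.code | items.price
blue | Y2 | 2
blue | X1 | 4
After GROUP BY (2 rows):
items.price | n
2 | 1
4 | 1

== RESULT ==
items.price | n
2 | 1
4 | 1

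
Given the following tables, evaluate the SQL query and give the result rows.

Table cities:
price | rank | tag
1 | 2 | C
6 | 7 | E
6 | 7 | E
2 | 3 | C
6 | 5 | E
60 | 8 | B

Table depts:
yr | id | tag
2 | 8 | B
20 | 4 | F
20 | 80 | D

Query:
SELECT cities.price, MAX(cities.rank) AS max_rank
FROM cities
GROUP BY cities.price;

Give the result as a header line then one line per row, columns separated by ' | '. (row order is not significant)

== RESULT ==
cities.price | max_rank
1 | 2
6 | 7
2 | 3
60 | 8

Derivation:
After GROUP BY (4 rows):
cities.price | max_rank
1 | 2
6 | 7
2 | 3
60 | 8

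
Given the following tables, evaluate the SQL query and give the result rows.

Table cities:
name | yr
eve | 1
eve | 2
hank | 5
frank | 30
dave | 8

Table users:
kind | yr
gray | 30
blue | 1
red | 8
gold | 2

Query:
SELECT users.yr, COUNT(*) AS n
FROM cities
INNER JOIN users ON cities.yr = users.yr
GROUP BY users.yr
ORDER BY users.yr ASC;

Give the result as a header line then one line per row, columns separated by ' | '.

== RESULT ==
users.yr | n
1 | 1
2 | 1
8 | 1
30 | 1

Derivation:
After JOIN users (4 rows):
cities.name | cities.yr | users.kind | users.yr
eve | 1 | blue | 1
eve | 2 | gold | 2
frank | 30 | gray | 30
dave | 8 | red | 8
After GROUP BY (4 rows):
users.yr | n
1 | 1
2 | 1
30 | 1
8 | 1
After ORDER BY (4 rows):
users.yr | n
1 | 1
2 | 1
8 | 1
30 | 1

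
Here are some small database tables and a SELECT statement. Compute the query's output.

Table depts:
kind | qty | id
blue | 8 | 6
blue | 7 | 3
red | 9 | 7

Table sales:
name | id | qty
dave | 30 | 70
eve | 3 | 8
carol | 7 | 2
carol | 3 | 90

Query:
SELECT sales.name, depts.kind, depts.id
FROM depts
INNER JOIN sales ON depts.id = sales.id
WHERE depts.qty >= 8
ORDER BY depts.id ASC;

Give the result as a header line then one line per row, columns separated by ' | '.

== RESULT ==
sales.name | depts.kind | depts.id
carol | red | 7

Derivation:
After JOIN sales (3 rows):
depts.kind | depts.qty | depts.id | sales.name | sales.id | sales.qty
blue | 7 | 3 | eve | 3 | 8
blue | 7 | 3 | carol | 3 | 90
red | 9 | 7 | carol | 7 | 2
After WHERE (1 rows):
depts.kind | depts.qty | depts.id | sales.name | sales.id | sales.qty
red | 9 | 7 | carol | 7 | 2
After SELECT (1 rows):
sales.name | depts.kind | depts.id
carol | red | 7
After ORDER BY (1 rows):
sales.name | depts.kind | depts.id
carol | red | 7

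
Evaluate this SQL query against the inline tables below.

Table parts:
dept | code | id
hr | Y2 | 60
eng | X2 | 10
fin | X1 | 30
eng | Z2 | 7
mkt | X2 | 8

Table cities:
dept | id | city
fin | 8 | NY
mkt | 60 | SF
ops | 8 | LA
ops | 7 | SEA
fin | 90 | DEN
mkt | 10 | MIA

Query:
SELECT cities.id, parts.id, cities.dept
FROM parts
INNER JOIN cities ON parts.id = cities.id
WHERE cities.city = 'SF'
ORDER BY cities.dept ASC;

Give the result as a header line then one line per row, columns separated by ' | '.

== RESULT ==
cities.id | parts.id | cities.dept
60 | 60 | mkt

Derivation:
After JOIN cities (5 rows):
parts.dept | parts.code | parts.id | cities.dept | cities.id | cities.city
hr | Y2 | 60 | mkt | 60 | SF
eng | X2 | 10 | mkt | 10 | MIA
eng | Z2 | 7 | ops | 7 | SEA
mkt | X2 | 8 | fin | 8 | NY
mkt | X2 | 8 | ops | 8 | LA
After WHERE (1 rows):
parts.dept | parts.code | parts.id | cities.dept | cities.id | cities.city
hr | Y2 | 60 | mkt | 60 | SF
After SELECT (1 rows):
cities.id | parts.id | cities.dept
60 | 60 | mkt
After ORDER BY (1 rows):
cities.id | parts.id | cities.dept
60 | 60 | mkt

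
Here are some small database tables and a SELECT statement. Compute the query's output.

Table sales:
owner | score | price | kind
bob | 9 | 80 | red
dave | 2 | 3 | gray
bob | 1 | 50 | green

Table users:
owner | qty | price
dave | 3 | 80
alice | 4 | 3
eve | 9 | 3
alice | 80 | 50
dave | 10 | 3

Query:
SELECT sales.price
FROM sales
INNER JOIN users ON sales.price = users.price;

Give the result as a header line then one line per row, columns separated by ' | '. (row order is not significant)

After JOIN users (5 rows):
sales.owner | sales.score | sales.price | sales.kind | users.owner | users.qty | users.price
bob | 9 | 80 | red | dave | 3 | 80
dave | 2 | 3 | gray | alice | 4 | 3
dave | 2 | 3 | gray | eve | 9 | 3
dave | 2 | 3 | gray | dave | 10 | 3
bob | 1 | 50 | green | alice | 80 | 50
After SELECT (5 rows):
sales.price
80
3
3
3
50

== RESULT ==
sales.price
80
3
3
3
50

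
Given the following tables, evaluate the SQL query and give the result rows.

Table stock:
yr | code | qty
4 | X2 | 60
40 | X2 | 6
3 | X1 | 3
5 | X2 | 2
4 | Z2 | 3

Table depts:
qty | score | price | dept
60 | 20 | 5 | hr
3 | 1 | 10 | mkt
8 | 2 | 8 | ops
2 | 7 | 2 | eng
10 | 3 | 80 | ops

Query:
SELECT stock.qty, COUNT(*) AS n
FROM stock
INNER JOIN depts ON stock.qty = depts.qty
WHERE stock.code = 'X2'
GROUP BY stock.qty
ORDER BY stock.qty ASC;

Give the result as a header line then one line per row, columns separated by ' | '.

After JOIN depts (4 rows):
stock.yr | stock.code | stock.qty | depts.qty | depts.score | depts.price | depts.dept
4 | X2 | 60 | 60 | 20 | 5 | hr
3 | X1 | 3 | 3 | 1 | 10 | mkt
5 | X2 | 2 | 2 | 7 | 2 | eng
4 | Z2 | 3 | 3 | 1 | 10 | mkt
After WHERE (2 rows):
stock.yr | stock.code | stock.qty | depts.qty | depts.score | depts.price | depts.dept
4 | X2 | 60 | 60 | 20 | 5 | hr
5 | X2 | 2 | 2 | 7 | 2 | eng
After GROUP BY (2 rows):
stock.qty | n
60 | 1
2 | 1
After ORDER BY (2 rows):
stock.qty | n
2 | 1
60 | 1

== RESULT ==
stock.qty | n
2 | 1
60 | 1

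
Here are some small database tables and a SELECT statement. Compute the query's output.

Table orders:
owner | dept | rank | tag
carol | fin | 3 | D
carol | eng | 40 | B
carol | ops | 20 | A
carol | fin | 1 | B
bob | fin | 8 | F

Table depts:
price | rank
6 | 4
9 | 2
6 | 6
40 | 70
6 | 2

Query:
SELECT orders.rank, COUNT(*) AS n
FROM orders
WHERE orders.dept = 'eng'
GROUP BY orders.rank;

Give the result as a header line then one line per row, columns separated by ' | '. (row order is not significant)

== RESULT ==
orders.rank | n
40 | 1

Derivation:
After WHERE (1 rows):
orders.owner | orders.dept | orders.rank | orders.tag
carol | eng | 40 | B
After GROUP BY (1 rows):
orders.rank | n
40 | 1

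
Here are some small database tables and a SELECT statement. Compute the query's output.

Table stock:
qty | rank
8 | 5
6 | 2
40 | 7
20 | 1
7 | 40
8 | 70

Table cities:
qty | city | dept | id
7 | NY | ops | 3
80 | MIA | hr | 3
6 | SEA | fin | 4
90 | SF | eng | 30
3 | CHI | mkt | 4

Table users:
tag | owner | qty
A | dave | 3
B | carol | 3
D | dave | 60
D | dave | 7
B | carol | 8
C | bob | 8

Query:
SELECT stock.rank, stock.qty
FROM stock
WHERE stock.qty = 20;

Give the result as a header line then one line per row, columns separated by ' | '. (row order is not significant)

== RESULT ==
stock.rank | stock.qty
1 | 20

Derivation:
After WHERE (1 rows):
stock.qty | stock.rank
20 | 1
After SELECT (1 rows):
stock.rank | stock.qty
1 | 20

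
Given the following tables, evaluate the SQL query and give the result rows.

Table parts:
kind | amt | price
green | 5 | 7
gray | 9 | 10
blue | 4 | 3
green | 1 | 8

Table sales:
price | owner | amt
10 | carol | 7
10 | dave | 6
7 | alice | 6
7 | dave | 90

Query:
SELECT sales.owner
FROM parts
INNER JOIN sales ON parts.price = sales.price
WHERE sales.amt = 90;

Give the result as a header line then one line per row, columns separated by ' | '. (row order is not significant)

== RESULT ==
sales.owner
dave

Derivation:
After JOIN sales (4 rows):
parts.kind | parts.amt | parts.price | sales.price | sales.owner | sales.amt
green | 5 | 7 | 7 | alice | 6
green | 5 | 7 | 7 | dave | 90
gray | 9 | 10 | 10 | carol | 7
gray | 9 | 10 | 10 | dave | 6
After WHERE (1 rows):
parts.kind | parts.amt | parts.price | sales.price | sales.owner | sales.amt
green | 5 | 7 | 7 | dave | 90
After SELECT (1 rows):
sales.owner
dave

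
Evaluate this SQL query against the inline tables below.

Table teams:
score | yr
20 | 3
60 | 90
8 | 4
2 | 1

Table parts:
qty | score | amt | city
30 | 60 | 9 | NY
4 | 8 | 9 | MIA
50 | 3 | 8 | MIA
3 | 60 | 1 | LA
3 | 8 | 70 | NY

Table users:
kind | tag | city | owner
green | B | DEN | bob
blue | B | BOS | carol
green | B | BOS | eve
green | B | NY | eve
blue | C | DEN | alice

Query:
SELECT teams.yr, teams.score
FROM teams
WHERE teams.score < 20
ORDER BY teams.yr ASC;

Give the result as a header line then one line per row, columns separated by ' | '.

== RESULT ==
teams.yr | teams.score
1 | 2
4 | 8

Derivation:
After WHERE (2 rows):
teams.score | teams.yr
8 | 4
2 | 1
After SELECT (2 rows):
teams.yr | teams.score
4 | 8
1 | 2
After ORDER BY (2 rows):
teams.yr | teams.score
1 | 2
4 | 8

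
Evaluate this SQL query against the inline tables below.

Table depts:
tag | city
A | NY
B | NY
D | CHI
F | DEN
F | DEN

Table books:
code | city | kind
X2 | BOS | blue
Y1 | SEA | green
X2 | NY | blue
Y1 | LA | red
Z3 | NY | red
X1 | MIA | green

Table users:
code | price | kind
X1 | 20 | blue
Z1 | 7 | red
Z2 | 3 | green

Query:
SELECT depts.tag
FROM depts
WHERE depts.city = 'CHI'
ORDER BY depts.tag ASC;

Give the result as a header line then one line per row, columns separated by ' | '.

After WHERE (1 rows):
depts.tag | depts.city
D | CHI
After SELECT (1 rows):
depts.tag
D
After ORDER BY (1 rows):
depts.tag
D

== RESULT ==
depts.tag
D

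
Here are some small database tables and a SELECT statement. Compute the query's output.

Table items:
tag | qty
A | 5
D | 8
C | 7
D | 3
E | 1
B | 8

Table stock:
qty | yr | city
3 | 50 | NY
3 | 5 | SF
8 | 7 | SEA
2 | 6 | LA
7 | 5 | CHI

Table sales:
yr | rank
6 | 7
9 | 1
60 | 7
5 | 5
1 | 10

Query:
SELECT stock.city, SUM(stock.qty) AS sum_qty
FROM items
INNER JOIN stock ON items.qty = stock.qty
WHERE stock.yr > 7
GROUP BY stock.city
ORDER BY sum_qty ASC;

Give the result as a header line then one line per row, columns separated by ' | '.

== RESULT ==
stock.city | sum_qty
NY | 3

Derivation:
After JOIN stock (5 rows):
items.tag | items.qty | stock.qty | stock.yr | stock.city
D | 8 | 8 | 7 | SEA
C | 7 | 7 | 5 | CHI
D | 3 | 3 | 50 | NY
D | 3 | 3 | 5 | SF
B | 8 | 8 | 7 | SEA
After WHERE (1 rows):
items.tag | items.qty | stock.qty | stock.yr | stock.city
D | 3 | 3 | 50 | NY
After GROUP BY (1 rows):
stock.city | sum_qty
NY | 3
After ORDER BY (1 rows):
stock.city | sum_qty
NY | 3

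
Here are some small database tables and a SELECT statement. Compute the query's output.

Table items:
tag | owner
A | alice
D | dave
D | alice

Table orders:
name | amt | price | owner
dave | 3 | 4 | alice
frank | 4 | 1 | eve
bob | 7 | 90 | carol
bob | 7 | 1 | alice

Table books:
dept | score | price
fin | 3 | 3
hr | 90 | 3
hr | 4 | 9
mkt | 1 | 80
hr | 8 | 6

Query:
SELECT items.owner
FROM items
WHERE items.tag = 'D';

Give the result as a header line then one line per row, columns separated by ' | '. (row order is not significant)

== RESULT ==
items.owner
dave
alice

Derivation:
After WHERE (2 rows):
items.tag | items.owner
D | dave
D | alice
After SELECT (2 rows):
items.owner
dave
alice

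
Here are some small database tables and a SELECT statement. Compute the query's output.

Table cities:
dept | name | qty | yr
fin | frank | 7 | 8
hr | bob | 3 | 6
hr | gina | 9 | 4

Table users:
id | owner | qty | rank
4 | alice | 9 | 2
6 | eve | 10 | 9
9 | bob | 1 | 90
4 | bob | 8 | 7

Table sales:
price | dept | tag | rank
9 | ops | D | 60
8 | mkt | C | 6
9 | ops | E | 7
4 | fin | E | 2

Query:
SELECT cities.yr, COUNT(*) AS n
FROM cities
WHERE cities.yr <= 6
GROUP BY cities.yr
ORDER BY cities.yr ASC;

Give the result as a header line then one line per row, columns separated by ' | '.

== RESULT ==
cities.yr | n
4 | 1
6 | 1

Derivation:
After WHERE (2 rows):
cities.dept | cities.name | cities.qty | cities.yr
hr | bob | 3 | 6
hr | gina | 9 | 4
After GROUP BY (2 rows):
cities.yr | n
6 | 1
4 | 1
After ORDER BY (2 rows):
cities.yr | n
4 | 1
6 | 1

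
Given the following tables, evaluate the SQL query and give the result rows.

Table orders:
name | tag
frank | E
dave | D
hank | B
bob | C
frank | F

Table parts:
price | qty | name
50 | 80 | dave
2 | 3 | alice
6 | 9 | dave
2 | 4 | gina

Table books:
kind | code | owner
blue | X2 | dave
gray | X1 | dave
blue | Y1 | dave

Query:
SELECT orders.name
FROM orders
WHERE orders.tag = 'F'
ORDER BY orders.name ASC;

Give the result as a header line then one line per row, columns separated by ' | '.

== RESULT ==
orders.name
frank

Derivation:
After WHERE (1 rows):
orders.name | orders.tag
frank | F
After SELECT (1 rows):
orders.name
frank
After ORDER BY (1 rows):
orders.name
frank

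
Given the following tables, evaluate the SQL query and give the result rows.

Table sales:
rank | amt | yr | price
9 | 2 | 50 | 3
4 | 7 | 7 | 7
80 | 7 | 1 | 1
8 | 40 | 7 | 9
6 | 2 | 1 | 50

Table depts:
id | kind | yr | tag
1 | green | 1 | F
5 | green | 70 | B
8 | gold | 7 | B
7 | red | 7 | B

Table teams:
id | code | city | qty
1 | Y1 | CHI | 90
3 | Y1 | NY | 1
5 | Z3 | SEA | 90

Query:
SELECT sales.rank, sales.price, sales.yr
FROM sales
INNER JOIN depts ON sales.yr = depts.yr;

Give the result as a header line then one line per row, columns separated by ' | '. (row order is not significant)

== RESULT ==
sales.rank | sales.price | sales.yr
4 | 7 | 7
4 | 7 | 7
80 | 1 | 1
8 | 9 | 7
8 | 9 | 7
6 | 50 | 1

Derivation:
After JOIN depts (6 rows):
sales.rank | sales.amt | sales.yr | sales.price | depts.id | depts.kind | depts.yr | depts.tag
4 | 7 | 7 | 7 | 8 | gold | 7 | B
4 | 7 | 7 | 7 | 7 | red | 7 | B
80 | 7 | 1 | 1 | 1 | green | 1 | F
8 | 40 | 7 | 9 | 8 | gold | 7 | B
8 | 40 | 7 | 9 | 7 | red | 7 | B
6 | 2 | 1 | 50 | 1 | green | 1 | F
After SELECT (6 rows):
sales.rank | sales.price | sales.yr
4 | 7 | 7
4 | 7 | 7
80 | 1 | 1
8 | 9 | 7
8 | 9 | 7
6 | 50 | 1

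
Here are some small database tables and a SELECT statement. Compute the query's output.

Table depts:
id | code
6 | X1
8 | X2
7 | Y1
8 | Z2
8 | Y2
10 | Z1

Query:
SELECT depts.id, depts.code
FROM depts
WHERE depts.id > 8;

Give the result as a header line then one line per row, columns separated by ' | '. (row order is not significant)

== RESULT ==
depts.id | depts.code
10 | Z1

Derivation:
After WHERE (1 rows):
depts.id | depts.code
10 | Z1
After SELECT (1 rows):
depts.id | depts.code
10 | Z1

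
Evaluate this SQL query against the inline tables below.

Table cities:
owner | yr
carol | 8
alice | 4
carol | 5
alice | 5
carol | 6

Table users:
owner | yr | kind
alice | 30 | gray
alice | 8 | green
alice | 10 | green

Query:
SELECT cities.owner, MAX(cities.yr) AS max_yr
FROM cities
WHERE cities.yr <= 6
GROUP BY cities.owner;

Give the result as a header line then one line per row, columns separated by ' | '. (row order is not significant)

After WHERE (4 rows):
cities.owner | cities.yr
alice | 4
carol | 5
alice | 5
carol | 6
After GROUP BY (2 rows):
cities.owner | max_yr
alice | 5
carol | 6

== RESULT ==
cities.owner | max_yr
alice | 5
carol | 6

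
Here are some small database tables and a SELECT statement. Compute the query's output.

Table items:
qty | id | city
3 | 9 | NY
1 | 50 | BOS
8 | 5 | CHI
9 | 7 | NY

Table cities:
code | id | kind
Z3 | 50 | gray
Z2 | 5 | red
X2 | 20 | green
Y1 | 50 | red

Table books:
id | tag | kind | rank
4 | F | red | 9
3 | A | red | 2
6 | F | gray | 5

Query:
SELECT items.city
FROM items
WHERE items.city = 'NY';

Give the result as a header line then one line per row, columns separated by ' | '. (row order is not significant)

After WHERE (2 rows):
items.qty | items.id | items.city
3 | 9 | NY
9 | 7 | NY
After SELECT (2 rows):
items.city
NY
NY

== RESULT ==
items.city
NY
NY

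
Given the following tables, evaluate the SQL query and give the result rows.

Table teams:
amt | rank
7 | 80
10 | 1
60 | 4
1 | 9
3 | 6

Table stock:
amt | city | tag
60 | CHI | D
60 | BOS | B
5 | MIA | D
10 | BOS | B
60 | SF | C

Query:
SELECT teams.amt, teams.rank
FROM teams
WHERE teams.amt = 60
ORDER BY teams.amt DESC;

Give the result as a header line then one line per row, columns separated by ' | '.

After WHERE (1 rows):
teams.amt | teams.rank
60 | 4
After SELECT (1 rows):
teams.amt | teams.rank
60 | 4
After ORDER BY (1 rows):
teams.amt | teams.rank
60 | 4

== RESULT ==
teams.amt | teams.rank
60 | 4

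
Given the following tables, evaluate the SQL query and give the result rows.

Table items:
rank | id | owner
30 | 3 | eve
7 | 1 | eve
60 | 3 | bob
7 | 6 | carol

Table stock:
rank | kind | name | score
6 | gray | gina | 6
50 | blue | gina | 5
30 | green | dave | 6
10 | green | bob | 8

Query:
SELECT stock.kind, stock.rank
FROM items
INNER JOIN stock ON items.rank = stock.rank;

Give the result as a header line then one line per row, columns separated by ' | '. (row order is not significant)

After JOIN stock (1 rows):
items.rank | items.id | items.owner | stock.rank | stock.kind | stock.name | stock.score
30 | 3 | eve | 30 | green | dave | 6
After SELECT (1 rows):
stock.kind | stock.rank
green | 30

== RESULT ==
stock.kind | stock.rank
green | 30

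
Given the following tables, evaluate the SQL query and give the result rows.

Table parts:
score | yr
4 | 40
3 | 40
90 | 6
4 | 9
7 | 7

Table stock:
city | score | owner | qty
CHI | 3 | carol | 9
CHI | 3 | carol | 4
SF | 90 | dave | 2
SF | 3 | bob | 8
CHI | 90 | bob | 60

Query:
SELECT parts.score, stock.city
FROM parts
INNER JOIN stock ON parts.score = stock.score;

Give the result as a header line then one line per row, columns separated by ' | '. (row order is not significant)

After JOIN stock (5 rows):
parts.score | parts.yr | stock.city | stock.score | stock.owner | stock.qty
3 | 40 | CHI | 3 | carol | 9
3 | 40 | CHI | 3 | carol | 4
3 | 40 | SF | 3 | bob | 8
90 | 6 | SF | 90 | dave | 2
90 | 6 | CHI | 90 | bob | 60
After SELECT (5 rows):
parts.score | stock.city
3 | CHI
3 | CHI
3 | SF
90 | SF
90 | CHI

== RESULT ==
parts.score | stock.city
3 | CHI
3 | CHI
3 | SF
90 | SF
90 | CHI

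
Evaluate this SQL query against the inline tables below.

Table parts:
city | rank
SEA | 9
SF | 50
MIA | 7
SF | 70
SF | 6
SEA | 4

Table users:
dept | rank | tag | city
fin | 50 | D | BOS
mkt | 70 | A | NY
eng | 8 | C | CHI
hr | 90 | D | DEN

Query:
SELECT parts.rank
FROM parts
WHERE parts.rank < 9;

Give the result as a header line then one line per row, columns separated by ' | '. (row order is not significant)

After WHERE (3 rows):
parts.city | parts.rank
MIA | 7
SF | 6
SEA | 4
After SELECT (3 rows):
parts.rank
7
6
4

== RESULT ==
parts.rank
7
6
4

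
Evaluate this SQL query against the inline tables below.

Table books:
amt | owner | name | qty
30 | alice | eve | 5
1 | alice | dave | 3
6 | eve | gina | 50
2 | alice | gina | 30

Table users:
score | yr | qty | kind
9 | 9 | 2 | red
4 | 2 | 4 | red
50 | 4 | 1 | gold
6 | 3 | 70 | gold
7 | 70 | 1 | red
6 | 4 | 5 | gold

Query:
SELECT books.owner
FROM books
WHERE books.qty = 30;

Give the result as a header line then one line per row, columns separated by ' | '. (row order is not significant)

After WHERE (1 rows):
books.amt | books.owner | books.name | books.qty
2 | alice | gina | 30
After SELECT (1 rows):
books.owner
alice

== RESULT ==
books.owner
alice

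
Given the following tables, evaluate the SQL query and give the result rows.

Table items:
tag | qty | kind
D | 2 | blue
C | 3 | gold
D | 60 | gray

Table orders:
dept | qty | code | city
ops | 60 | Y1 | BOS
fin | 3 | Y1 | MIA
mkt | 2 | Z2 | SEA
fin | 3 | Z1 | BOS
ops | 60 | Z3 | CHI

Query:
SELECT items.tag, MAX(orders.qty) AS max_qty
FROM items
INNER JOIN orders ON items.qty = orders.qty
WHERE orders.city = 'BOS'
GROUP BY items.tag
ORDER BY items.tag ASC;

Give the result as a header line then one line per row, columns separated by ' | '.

After JOIN orders (5 rows):
items.tag | items.qty | items.kind | orders.dept | orders.qty | orders.code | orders.city
D | 2 | blue | mkt | 2 | Z2 | SEA
C | 3 | gold | fin | 3 | Y1 | MIA
C | 3 | gold | fin | 3 | Z1 | BOS
D | 60 | gray | ops | 60 | Y1 | BOS
D | 60 | gray | ops | 60 | Z3 | CHI
After WHERE (2 rows):
items.tag | items.qty | items.kind | orders.dept | orders.qty | orders.code | orders.city
C | 3 | gold | fin | 3 | Z1 | BOS
D | 60 | gray | ops | 60 | Y1 | BOS
After GROUP BY (2 rows):
items.tag | max_qty
C | 3
D | 60
After ORDER BY (2 rows):
items.tag | max_qty
C | 3
D | 60

== RESULT ==
items.tag | max_qty
C | 3
D | 60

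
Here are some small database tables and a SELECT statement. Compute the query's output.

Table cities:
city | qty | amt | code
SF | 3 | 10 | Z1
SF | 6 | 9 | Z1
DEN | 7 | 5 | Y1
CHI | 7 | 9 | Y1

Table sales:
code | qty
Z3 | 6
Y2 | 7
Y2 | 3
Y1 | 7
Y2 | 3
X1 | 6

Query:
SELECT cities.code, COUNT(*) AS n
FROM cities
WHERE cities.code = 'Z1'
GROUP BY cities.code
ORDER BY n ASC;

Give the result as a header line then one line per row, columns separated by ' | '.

After WHERE (2 rows):
cities.city | cities.qty | cities.amt | cities.code
SF | 3 | 10 | Z1
SF | 6 | 9 | Z1
After GROUP BY (1 rows):
cities.code | n
Z1 | 2
After ORDER BY (1 rows):
cities.code | n
Z1 | 2

== RESULT ==
cities.code | n
Z1 | 2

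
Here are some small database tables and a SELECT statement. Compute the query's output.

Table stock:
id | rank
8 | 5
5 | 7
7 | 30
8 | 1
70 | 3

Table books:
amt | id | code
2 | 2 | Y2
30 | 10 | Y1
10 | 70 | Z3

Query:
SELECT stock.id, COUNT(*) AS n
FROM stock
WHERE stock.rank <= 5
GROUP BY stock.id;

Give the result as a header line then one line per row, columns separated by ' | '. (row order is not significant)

After WHERE (3 rows):
stock.id | stock.rank
8 | 5
8 | 1
70 | 3
After GROUP BY (2 rows):
stock.id | n
8 | 2
70 | 1

== RESULT ==
stock.id | n
8 | 2
70 | 1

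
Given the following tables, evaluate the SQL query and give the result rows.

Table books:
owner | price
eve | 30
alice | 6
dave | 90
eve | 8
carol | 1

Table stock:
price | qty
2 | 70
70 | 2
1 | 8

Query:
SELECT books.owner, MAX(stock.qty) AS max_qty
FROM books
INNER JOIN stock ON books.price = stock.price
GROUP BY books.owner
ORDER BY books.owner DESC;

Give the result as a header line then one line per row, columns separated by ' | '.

After JOIN stock (1 rows):
books.owner | books.price | stock.price | stock.qty
carol | 1 | 1 | 8
After GROUP BY (1 rows):
books.owner | max_qty
carol | 8
After ORDER BY (1 rows):
books.owner | max_qty
carol | 8

== RESULT ==
books.owner | max_qty
carol | 8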